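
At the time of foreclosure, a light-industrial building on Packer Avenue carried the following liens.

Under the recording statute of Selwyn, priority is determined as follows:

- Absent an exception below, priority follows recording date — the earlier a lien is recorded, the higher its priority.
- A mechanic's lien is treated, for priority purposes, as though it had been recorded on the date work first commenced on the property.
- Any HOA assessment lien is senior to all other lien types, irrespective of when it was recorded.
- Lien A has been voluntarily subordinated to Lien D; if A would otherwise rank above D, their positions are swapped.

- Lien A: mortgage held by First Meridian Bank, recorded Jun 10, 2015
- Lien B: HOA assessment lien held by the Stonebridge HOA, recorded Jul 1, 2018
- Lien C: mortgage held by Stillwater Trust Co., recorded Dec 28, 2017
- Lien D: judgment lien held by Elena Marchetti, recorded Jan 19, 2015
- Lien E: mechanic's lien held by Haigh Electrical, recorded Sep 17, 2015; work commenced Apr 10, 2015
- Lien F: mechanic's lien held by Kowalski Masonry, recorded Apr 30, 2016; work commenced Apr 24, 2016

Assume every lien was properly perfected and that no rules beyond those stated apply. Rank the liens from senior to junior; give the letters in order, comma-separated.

First, effective dates: E's effective date is Apr 10, 2015, when work began; F is treated as recorded Apr 24, 2016, the work-commencement date.
B is an HOA assessment lien and takes priority over every other lien.
Among the remaining liens, by effective date: D (Jan 19, 2015), E (Apr 10, 2015), A (Jun 10, 2015), F (Apr 24, 2016), C (Dec 28, 2017).
A is already junior to D, so the subordination agreement changes nothing.

B, D, E, A, F, C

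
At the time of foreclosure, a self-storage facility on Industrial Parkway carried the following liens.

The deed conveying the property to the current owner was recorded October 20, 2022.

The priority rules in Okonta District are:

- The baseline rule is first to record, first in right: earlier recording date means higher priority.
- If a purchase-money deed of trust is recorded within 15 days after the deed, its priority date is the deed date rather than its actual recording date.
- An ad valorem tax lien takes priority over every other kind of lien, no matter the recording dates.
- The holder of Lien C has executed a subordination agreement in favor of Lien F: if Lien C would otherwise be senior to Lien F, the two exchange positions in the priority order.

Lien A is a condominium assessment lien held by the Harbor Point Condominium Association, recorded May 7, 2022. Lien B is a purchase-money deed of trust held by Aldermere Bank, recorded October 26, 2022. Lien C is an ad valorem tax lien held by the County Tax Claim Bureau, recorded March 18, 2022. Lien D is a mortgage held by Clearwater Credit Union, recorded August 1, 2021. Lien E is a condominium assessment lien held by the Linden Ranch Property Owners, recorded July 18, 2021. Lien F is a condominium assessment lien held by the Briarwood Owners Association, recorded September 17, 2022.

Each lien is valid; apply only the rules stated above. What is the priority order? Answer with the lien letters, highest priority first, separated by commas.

F, E, D, A, C, B

Adjusting effective dates: B was recorded within the 15-day window, so its effective date is the deed date October 20, 2022.
C is an ad valorem tax lien, so it outranks all other liens regardless of date.
The other liens, earliest effective date first: E (July 18, 2021), D (August 1, 2021), A (May 7, 2022), F (September 17, 2022), B (October 20, 2022).
C would otherwise be senior to F, so under the subordination agreement C and F exchange positions.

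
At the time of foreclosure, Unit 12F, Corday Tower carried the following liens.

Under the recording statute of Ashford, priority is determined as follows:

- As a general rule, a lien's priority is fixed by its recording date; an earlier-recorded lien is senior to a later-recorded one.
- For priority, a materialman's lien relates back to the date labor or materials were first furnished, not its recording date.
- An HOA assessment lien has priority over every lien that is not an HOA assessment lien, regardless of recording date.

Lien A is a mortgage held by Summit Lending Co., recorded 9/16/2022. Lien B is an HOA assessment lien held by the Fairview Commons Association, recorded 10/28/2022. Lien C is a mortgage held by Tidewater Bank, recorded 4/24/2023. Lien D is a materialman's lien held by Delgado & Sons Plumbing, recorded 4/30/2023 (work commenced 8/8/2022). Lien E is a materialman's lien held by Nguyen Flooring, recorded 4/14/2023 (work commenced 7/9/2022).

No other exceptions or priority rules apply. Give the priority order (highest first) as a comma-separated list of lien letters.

Effective dates: D's effective date is 8/8/2022, when work began; E's effective date is 7/9/2022, when work began.
B is an HOA assessment lien and takes priority over every other lien.
Remaining liens by effective date: E (7/9/2022), D (8/8/2022), A (9/16/2022), C (4/24/2023).

B, E, D, A, C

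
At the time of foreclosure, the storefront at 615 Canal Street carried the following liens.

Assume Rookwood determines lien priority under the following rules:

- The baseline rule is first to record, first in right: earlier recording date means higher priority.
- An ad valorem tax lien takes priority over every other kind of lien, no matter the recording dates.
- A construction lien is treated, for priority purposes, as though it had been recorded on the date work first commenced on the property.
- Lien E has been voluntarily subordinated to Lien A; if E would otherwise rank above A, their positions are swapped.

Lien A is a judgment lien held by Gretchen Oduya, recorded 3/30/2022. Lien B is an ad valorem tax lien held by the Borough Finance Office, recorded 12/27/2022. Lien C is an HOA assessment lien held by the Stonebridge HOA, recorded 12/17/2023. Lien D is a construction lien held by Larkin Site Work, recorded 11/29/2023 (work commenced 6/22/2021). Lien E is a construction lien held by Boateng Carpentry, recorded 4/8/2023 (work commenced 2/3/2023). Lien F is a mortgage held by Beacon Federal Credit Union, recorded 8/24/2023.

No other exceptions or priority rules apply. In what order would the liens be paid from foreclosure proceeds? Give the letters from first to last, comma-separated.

B, D, A, E, F, C

Adjusting effective dates: D is treated as recorded 6/22/2021, the work-commencement date; E is treated as recorded 2/3/2023, the work-commencement date.
B is an ad valorem tax lien and takes priority over every other lien.
Ordering the rest by effective date: D (6/22/2021), A (3/30/2022), E (2/3/2023), F (8/24/2023), C (12/17/2023).
Since E is not senior to A, the subordination leaves the order unchanged.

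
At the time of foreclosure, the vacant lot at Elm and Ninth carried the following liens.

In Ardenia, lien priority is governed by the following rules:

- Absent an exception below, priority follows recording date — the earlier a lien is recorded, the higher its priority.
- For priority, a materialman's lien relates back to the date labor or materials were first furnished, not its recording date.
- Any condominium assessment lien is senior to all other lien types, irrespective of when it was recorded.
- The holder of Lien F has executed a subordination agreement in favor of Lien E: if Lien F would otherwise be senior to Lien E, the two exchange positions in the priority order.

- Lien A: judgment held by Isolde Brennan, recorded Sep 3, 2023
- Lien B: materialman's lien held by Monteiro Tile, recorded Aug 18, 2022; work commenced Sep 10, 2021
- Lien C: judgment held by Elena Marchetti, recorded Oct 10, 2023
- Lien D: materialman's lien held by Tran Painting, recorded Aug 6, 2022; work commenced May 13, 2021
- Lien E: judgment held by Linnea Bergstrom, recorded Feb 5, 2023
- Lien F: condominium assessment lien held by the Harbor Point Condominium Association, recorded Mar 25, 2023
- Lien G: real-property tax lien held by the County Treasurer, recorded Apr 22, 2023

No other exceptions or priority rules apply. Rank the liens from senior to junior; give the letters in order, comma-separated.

E, D, B, F, G, A, C

Adjusting effective dates: B relates back to Sep 10, 2021 (work commenced); D relates back to May 13, 2021 (work commenced).
F is a condominium assessment lien, so it outranks all other liens regardless of date.
The other liens, earliest effective date first: D (May 13, 2021), B (Sep 10, 2021), E (Feb 5, 2023), G (Apr 22, 2023), A (Sep 3, 2023), C (Oct 10, 2023).
The subordination applies — F was senior to E — so F and E swap.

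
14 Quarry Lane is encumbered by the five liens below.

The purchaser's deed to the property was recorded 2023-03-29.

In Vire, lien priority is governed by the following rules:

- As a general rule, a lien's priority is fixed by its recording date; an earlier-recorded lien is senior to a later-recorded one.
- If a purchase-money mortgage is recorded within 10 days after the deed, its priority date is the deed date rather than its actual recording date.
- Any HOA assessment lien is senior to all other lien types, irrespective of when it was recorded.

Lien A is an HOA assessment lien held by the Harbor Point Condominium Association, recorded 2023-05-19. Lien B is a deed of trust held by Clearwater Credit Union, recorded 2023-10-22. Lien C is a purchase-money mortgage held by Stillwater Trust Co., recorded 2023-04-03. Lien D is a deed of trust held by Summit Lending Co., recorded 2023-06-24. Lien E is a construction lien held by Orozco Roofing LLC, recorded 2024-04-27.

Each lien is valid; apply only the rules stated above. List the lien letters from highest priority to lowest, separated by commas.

A, C, D, B, E

Adjusting effective dates: C's effective date is the deed date, 2023-03-29.
A is an HOA assessment lien, so it outranks all other liens regardless of date.
Among the remaining liens, by effective date: C (2023-03-29), D (2023-06-24), B (2023-10-22), E (2024-04-27).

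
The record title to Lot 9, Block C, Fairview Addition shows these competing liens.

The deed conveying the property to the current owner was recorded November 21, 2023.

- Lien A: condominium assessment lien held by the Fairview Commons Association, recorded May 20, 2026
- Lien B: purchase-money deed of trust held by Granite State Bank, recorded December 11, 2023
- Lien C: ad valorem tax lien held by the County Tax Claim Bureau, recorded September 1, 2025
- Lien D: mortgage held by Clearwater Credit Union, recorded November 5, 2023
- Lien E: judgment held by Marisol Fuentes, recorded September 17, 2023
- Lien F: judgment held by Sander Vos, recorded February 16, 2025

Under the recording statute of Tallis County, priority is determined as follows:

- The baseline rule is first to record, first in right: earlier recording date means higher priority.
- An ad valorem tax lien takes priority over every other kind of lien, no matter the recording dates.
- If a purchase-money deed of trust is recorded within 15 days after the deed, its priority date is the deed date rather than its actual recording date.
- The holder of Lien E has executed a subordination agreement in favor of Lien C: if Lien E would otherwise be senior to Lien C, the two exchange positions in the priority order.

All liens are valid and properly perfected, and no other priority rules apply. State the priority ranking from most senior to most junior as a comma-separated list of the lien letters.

C, E, D, B, F, A

Effective dates: B missed the 15-day window (20 days after the deed), so its recording date stands.
C is an ad valorem tax lien, so it outranks all other liens regardless of date.
Among the remaining liens, by effective date: E (September 17, 2023), D (November 5, 2023), B (December 11, 2023), F (February 16, 2025), A (May 20, 2026).
E already ranks below C; the subordination has no effect.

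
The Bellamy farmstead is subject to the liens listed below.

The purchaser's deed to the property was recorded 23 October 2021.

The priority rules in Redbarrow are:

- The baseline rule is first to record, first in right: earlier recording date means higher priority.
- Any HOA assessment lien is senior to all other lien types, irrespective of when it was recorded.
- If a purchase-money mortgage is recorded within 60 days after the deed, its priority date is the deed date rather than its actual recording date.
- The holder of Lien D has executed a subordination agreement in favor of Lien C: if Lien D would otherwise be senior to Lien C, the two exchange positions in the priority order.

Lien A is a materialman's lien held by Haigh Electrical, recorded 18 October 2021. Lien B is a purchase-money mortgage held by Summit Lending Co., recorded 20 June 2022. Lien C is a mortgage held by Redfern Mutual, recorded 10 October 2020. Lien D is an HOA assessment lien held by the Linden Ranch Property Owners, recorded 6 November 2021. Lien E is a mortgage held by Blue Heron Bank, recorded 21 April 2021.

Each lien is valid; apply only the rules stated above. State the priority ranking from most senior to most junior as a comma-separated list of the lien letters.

Effective dates: B was recorded 240 days after the deed — beyond 60 days — so no relation-back applies.
D is an HOA assessment lien and takes priority over every other lien.
The other liens, earliest effective date first: C (10 October 2020), E (21 April 2021), A (18 October 2021), B (20 June 2022).
D would otherwise be senior to C, so under the subordination agreement D and C exchange positions.

C, D, E, A, B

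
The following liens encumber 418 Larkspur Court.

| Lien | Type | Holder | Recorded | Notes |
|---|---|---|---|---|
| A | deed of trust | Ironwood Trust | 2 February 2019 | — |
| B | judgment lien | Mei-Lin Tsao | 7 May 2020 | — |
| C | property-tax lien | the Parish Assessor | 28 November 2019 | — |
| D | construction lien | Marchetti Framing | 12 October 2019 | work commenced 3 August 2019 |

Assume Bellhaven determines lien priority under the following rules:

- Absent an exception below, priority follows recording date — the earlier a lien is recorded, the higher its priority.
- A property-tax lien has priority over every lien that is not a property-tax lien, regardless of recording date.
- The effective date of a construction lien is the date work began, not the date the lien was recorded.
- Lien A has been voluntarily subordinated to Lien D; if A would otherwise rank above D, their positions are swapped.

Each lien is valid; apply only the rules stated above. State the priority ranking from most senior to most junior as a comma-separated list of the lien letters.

Effective dates after the stated exceptions: D's effective date is 3 August 2019, when work began.
As a property-tax lien, C is senior to every other lien.
Among the remaining liens, by effective date: A (2 February 2019), D (3 August 2019), B (7 May 2020).
A is senior to D before the subordination, so the two trade places.

C, D, A, B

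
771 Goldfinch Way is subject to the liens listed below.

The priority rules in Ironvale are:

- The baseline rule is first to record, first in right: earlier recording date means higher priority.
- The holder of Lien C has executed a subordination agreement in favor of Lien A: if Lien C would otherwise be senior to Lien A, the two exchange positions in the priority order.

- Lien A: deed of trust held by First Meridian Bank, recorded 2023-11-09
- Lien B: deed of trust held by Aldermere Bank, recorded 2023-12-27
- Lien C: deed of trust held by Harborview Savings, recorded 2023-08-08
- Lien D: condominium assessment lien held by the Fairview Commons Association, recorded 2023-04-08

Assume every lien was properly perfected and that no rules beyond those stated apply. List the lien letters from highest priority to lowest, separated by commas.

Sorted by effective date: D (2023-04-08), C (2023-08-08), A (2023-11-09), B (2023-12-27).
Because C would otherwise rank above A, the subordination swaps them.

D, A, C, B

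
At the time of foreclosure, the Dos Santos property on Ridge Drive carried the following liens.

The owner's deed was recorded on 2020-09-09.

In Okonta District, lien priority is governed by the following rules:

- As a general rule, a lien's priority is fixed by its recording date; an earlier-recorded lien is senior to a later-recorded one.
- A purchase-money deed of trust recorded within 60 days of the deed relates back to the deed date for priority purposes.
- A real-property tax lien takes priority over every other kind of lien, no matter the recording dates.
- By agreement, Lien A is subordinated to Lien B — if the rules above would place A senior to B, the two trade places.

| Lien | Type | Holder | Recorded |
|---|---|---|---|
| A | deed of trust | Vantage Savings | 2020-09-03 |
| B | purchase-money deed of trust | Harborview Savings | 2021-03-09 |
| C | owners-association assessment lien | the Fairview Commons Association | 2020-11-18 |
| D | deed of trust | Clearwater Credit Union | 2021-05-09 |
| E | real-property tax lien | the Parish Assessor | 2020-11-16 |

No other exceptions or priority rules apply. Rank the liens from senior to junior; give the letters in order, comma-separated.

E, B, C, A, D

First, effective dates: B was recorded 181 days after the deed, outside the 60-day window, so it keeps its recording date.
E is a real-property tax lien, so it outranks all other liens regardless of date.
Among the remaining liens, by effective date: A (2020-09-03), C (2020-11-18), B (2021-03-09), D (2021-05-09).
Because A would otherwise rank above B, the subordination swaps them.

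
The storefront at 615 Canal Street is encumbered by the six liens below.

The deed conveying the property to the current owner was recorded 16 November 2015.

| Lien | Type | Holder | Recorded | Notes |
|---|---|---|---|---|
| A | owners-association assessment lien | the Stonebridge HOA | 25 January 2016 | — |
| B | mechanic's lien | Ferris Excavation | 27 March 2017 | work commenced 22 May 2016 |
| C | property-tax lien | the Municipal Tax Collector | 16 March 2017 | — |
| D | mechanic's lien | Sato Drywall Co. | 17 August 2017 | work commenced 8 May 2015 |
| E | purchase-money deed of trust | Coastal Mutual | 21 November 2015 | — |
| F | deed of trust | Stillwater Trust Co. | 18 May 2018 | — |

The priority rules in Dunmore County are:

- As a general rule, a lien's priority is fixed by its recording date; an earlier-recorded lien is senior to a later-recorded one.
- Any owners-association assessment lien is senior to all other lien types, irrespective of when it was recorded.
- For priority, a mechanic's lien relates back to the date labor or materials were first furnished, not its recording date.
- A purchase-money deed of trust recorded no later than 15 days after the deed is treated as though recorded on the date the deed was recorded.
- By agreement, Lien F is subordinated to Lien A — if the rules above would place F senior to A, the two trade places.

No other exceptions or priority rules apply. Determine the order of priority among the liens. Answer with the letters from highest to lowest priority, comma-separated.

Effective dates: B relates back to 22 May 2016 (work commenced); D is treated as recorded 8 May 2015, the work-commencement date; E's effective date is the deed date, 16 November 2015.
As an owners-association assessment lien, A is senior to every other lien.
Among the remaining liens, by effective date: D (8 May 2015), E (16 November 2015), B (22 May 2016), C (16 March 2017), F (18 May 2018).
Since F is not senior to A, the subordination leaves the order unchanged.

A, D, E, B, C, F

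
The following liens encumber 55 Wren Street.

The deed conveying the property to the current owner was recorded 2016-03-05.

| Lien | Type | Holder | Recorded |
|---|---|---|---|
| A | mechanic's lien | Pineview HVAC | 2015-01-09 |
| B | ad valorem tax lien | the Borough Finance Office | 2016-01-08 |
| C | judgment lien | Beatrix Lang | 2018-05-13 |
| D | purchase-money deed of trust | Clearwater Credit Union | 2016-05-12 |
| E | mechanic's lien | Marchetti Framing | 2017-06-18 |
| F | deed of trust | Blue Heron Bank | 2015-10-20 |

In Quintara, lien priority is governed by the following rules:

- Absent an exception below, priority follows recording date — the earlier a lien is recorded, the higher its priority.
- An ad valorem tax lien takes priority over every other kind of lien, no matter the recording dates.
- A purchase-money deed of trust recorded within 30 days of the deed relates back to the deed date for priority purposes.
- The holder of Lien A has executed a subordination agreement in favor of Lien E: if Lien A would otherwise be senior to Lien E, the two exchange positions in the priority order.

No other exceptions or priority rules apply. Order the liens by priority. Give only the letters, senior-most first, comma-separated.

B, E, F, D, A, C

First, effective dates: D was recorded 68 days after the deed, outside the 30-day window, so it keeps its recording date.
B is an ad valorem tax lien and takes priority over every other lien.
Among the remaining liens, by effective date: A (2015-01-09), F (2015-10-20), D (2016-05-12), E (2017-06-18), C (2018-05-13).
Because A would otherwise rank above E, the subordination swaps them.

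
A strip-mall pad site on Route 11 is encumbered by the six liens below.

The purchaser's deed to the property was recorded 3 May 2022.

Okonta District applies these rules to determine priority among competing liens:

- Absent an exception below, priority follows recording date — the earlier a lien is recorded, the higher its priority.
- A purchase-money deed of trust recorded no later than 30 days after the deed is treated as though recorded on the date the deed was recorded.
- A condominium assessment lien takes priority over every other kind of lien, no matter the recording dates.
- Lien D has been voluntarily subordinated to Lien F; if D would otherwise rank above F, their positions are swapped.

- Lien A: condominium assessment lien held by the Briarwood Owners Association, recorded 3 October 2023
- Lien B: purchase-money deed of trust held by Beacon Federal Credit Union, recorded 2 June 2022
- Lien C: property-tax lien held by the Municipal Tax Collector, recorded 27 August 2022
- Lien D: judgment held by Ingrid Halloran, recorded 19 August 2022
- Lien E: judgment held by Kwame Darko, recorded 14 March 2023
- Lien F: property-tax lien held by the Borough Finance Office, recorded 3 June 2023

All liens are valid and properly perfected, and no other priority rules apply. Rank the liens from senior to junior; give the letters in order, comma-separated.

A, B, F, C, E, D

Effective dates: B relates back to the deed date 3 May 2022.
A, as a condominium assessment lien, has superpriority and ranks first.
Among the remaining liens, by effective date: B (3 May 2022), D (19 August 2022), C (27 August 2022), E (14 March 2023), F (3 June 2023).
The subordination applies — D was senior to F — so D and F swap.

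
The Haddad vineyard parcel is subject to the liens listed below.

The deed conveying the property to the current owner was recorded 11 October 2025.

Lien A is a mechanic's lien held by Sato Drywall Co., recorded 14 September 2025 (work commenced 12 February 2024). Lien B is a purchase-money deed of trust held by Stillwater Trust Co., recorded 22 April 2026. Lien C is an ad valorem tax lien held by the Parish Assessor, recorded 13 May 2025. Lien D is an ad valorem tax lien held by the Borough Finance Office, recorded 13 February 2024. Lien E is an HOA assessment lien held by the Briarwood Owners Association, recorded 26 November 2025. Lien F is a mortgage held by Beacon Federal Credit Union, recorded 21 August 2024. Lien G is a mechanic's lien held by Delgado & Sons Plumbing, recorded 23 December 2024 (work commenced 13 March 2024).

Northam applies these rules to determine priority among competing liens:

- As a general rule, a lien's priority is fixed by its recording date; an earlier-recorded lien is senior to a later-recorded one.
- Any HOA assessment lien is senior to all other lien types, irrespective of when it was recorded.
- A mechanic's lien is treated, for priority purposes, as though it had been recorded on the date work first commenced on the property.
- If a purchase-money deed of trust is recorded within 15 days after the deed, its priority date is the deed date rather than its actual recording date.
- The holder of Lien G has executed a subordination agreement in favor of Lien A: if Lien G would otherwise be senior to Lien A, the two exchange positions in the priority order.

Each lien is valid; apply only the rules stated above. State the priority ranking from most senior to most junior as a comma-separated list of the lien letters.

Adjusting effective dates: A relates back to 12 February 2024 (work commenced); B missed the 15-day window (193 days after the deed), so its recording date stands; G relates back to 13 March 2024 (work commenced).
As an HOA assessment lien, E is senior to every other lien.
Ordering the rest by effective date: A (12 February 2024), D (13 February 2024), G (13 March 2024), F (21 August 2024), C (13 May 2025), B (22 April 2026).
G already ranks below A; the subordination has no effect.

E, A, D, G, F, C, B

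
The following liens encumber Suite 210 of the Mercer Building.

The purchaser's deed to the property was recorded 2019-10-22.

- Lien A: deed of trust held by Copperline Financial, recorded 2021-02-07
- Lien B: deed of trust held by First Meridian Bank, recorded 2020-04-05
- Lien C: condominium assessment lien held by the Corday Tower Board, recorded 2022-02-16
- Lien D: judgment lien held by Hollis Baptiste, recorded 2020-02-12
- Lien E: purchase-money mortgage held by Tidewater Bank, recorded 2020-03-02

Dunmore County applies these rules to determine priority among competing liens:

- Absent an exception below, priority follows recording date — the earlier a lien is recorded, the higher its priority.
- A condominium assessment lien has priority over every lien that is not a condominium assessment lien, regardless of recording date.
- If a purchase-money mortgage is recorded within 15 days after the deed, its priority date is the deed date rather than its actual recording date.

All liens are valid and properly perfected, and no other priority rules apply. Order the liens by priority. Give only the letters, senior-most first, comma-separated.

C, D, E, B, A

First, effective dates: E was recorded 132 days after the deed — beyond 15 days — so no relation-back applies.
C is a condominium assessment lien and takes priority over every other lien.
Ordering the rest by effective date: D (2020-02-12), E (2020-03-02), B (2020-04-05), A (2021-02-07).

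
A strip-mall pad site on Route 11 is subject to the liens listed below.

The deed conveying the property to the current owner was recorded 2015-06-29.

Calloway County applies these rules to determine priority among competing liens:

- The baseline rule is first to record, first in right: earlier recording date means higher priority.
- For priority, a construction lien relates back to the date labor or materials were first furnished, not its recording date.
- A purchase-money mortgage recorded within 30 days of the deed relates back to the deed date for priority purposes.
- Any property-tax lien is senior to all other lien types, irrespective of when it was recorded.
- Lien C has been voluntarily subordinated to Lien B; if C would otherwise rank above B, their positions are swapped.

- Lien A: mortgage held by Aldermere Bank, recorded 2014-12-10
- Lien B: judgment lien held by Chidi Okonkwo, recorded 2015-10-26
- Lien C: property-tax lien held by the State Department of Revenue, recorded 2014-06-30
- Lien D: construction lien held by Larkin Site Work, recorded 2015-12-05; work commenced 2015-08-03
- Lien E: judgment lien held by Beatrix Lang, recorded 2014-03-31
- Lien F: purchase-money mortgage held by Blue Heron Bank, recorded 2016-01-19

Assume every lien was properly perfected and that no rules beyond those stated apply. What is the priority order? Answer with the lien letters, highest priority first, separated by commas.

B, E, A, D, C, F

Effective dates after the stated exceptions: D's effective date is 2015-08-03, when work began; F missed the 30-day window (204 days after the deed), so its recording date stands.
C is a property-tax lien, so it outranks all other liens regardless of date.
The other liens, earliest effective date first: E (2014-03-31), A (2014-12-10), D (2015-08-03), B (2015-10-26), F (2016-01-19).
C is senior to B before the subordination, so the two trade places.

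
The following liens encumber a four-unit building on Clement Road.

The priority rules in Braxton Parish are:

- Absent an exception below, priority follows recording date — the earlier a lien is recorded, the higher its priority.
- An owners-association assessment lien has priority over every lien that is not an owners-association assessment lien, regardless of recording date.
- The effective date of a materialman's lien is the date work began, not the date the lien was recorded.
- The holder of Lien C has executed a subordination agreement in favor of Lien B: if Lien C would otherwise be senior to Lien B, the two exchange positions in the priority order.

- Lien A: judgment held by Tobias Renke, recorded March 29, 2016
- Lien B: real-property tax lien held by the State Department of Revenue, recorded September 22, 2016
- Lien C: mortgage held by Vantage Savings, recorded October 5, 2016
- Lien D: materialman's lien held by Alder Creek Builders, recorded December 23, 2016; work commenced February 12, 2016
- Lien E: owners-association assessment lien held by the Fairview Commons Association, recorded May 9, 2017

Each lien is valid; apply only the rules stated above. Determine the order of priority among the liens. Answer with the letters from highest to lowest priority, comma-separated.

E, D, A, B, C

Adjusting effective dates: D is treated as recorded February 12, 2016, the work-commencement date.
E is an owners-association assessment lien and takes priority over every other lien.
The other liens, earliest effective date first: D (February 12, 2016), A (March 29, 2016), B (September 22, 2016), C (October 5, 2016).
Since C is not senior to B, the subordination leaves the order unchanged.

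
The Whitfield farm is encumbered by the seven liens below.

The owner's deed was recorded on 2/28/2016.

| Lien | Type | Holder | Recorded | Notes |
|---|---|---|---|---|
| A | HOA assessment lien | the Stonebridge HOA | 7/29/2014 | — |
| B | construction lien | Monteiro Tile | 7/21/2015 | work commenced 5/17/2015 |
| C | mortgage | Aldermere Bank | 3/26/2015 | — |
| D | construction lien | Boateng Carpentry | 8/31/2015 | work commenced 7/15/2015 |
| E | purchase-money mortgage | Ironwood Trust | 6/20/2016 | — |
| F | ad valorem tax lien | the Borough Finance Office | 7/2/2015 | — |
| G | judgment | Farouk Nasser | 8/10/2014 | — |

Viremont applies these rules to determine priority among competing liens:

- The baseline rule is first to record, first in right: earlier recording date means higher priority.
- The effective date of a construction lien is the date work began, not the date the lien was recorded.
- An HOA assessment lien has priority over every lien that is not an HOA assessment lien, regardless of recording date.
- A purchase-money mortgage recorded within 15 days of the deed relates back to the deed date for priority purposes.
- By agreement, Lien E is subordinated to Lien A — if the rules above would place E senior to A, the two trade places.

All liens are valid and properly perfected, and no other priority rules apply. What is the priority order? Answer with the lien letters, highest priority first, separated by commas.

A, G, C, B, F, D, E

Effective dates: B relates back to 5/17/2015 (work commenced); D relates back to 7/15/2015 (work commenced); E was recorded 113 days after the deed, outside the 15-day window, so it keeps its recording date.
A is an HOA assessment lien, so it outranks all other liens regardless of date.
Remaining liens by effective date: G (8/10/2014), C (3/26/2015), B (5/17/2015), F (7/2/2015), D (7/15/2015), E (6/20/2016).
E is already junior to A, so the subordination agreement changes nothing.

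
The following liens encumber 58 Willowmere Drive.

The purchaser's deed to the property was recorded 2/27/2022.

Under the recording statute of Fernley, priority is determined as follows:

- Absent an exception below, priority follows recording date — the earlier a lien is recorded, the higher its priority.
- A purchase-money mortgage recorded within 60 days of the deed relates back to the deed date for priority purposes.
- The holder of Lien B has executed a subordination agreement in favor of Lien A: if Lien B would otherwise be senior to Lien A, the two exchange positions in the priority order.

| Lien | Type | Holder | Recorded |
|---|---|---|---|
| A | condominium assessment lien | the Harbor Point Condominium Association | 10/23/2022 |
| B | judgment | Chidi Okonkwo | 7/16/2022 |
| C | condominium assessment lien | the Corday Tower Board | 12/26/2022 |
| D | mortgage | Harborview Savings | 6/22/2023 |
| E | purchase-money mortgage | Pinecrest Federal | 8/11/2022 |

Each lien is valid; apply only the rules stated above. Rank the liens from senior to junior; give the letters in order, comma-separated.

Effective dates after the stated exceptions: E was recorded 165 days after the deed, outside the 60-day window, so it keeps its recording date.
By effective date: B (7/16/2022), E (8/11/2022), A (10/23/2022), C (12/26/2022), D (6/22/2023).
B is senior to A before the subordination, so the two trade places.

A, E, B, C, D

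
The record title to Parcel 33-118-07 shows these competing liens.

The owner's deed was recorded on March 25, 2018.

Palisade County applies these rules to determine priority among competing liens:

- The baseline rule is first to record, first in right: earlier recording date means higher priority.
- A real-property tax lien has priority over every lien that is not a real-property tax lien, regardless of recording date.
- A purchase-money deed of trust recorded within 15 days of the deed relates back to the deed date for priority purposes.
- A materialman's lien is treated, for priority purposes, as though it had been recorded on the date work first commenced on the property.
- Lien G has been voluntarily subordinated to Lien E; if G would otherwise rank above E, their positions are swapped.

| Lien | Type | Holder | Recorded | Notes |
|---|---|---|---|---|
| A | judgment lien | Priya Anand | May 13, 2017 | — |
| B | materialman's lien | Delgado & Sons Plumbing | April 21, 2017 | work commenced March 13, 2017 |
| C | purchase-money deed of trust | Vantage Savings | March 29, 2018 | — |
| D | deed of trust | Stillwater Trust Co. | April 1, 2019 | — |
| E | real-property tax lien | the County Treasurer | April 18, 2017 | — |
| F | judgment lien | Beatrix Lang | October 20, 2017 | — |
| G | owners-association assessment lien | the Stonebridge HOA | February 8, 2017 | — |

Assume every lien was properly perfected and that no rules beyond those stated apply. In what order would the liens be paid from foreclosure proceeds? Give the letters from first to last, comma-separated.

Effective dates: B is treated as recorded March 13, 2017, the work-commencement date; C relates back to the deed date March 25, 2018.
E, as a real-property tax lien, has superpriority and ranks first.
Among the remaining liens, by effective date: G (February 8, 2017), B (March 13, 2017), A (May 13, 2017), F (October 20, 2017), C (March 25, 2018), D (April 1, 2019).
G already ranks below E; the subordination has no effect.

E, G, B, A, F, C, D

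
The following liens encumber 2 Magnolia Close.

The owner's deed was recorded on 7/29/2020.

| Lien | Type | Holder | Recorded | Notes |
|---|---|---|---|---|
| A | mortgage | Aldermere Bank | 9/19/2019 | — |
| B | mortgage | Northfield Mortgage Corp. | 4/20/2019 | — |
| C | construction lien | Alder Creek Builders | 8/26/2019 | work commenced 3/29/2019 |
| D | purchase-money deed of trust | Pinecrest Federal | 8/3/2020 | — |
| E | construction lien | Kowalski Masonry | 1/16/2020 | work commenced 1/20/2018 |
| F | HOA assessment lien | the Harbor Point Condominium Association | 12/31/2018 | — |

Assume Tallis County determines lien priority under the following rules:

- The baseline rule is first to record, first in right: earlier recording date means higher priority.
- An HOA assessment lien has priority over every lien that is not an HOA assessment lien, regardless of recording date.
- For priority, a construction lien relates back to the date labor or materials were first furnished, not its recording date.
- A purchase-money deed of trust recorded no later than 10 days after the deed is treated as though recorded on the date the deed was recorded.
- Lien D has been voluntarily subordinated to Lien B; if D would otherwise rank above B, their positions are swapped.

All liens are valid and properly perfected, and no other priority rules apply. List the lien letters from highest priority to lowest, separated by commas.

Effective dates: C is treated as recorded 3/29/2019, the work-commencement date; D relates back to the deed date 7/29/2020; E is treated as recorded 1/20/2018, the work-commencement date.
F is an HOA assessment lien, so it outranks all other liens regardless of date.
Ordering the rest by effective date: E (1/20/2018), C (3/29/2019), B (4/20/2019), A (9/19/2019), D (7/29/2020).
Since D is not senior to B, the subordination leaves the order unchanged.

F, E, C, B, A, D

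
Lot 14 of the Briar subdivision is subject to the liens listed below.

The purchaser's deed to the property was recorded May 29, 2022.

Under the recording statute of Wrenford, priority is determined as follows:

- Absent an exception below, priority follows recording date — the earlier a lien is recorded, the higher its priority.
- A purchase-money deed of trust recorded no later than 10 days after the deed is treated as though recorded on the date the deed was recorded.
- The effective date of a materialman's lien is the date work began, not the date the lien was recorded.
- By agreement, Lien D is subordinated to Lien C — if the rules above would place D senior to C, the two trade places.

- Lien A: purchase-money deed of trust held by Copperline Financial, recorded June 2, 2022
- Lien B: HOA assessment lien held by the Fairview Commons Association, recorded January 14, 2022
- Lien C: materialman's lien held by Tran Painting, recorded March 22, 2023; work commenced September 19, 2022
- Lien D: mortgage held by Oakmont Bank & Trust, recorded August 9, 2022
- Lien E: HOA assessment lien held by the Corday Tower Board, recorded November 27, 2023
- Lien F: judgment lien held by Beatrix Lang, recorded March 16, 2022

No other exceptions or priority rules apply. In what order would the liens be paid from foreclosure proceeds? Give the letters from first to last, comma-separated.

First, effective dates: A's effective date is the deed date, May 29, 2022; C is treated as recorded September 19, 2022, the work-commencement date.
Ordering by effective date: B (January 14, 2022), F (March 16, 2022), A (May 29, 2022), D (August 9, 2022), C (September 19, 2022), E (November 27, 2023).
D would otherwise be senior to C, so under the subordination agreement D and C exchange positions.

B, F, A, C, D, E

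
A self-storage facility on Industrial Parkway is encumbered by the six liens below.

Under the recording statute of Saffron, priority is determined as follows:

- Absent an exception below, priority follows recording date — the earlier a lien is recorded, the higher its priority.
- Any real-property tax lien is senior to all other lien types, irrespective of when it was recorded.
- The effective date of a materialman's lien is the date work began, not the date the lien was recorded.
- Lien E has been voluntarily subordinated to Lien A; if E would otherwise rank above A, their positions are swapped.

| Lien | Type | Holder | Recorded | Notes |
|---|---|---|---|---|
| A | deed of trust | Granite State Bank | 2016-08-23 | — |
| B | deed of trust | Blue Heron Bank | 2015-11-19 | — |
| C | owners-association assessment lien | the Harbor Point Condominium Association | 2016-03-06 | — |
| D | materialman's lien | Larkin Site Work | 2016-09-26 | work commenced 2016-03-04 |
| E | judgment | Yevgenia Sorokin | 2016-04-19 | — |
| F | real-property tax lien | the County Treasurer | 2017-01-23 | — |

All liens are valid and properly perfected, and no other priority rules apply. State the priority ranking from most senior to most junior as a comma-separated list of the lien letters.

Effective dates: D relates back to 2016-03-04 (work commenced).
F is a real-property tax lien, so it outranks all other liens regardless of date.
The other liens, earliest effective date first: B (2015-11-19), D (2016-03-04), C (2016-03-06), E (2016-04-19), A (2016-08-23).
E is senior to A before the subordination, so the two trade places.

F, B, D, C, A, E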